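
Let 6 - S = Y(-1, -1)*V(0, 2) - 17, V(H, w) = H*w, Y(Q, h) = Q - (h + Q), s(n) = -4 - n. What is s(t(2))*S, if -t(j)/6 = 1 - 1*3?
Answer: -368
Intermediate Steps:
t(j) = 12 (t(j) = -6*(1 - 1*3) = -6*(1 - 3) = -6*(-2) = 12)
Y(Q, h) = -h (Y(Q, h) = Q - (Q + h) = Q + (-Q - h) = -h)
S = 23 (S = 6 - ((-1*(-1))*(0*2) - 17) = 6 - (1*0 - 17) = 6 - (0 - 17) = 6 - 1*(-17) = 6 + 17 = 23)
s(t(2))*S = (-4 - 1*12)*23 = (-4 - 12)*23 = -16*23 = -368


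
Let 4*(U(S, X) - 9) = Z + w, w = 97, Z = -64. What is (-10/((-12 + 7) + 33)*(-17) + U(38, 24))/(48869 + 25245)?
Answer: 653/2075192 ≈ 0.00031467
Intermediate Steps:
U(S, X) = 69/4 (U(S, X) = 9 + (-64 + 97)/4 = 9 + (1/4)*33 = 9 + 33/4 = 69/4)
(-10/((-12 + 7) + 33)*(-17) + U(38, 24))/(48869 + 25245) = (-10/((-12 + 7) + 33)*(-17) + 69/4)/(48869 + 25245) = (-10/(-5 + 33)*(-17) + 69/4)/74114 = (-10/28*(-17) + 69/4)*(1/74114) = (-10*1/28*(-17) + 69/4)*(1/74114) = (-5/14*(-17) + 69/4)*(1/74114) = (85/14 + 69/4)*(1/74114) = (653/28)*(1/74114) = 653/2075192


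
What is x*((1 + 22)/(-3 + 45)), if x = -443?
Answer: -10189/42 ≈ -242.60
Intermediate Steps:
x*((1 + 22)/(-3 + 45)) = -443*(1 + 22)/(-3 + 45) = -10189/42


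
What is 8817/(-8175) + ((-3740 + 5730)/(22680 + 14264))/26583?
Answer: -1443167304889/1338087204600 ≈ -1.0785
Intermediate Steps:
8817/(-8175) + ((-3740 + 5730)/(22680 + 14264))/26583 = 8817*(-1/8175) + (1990/36944)*(1/26583) = -2939/2725 + (1990*(1/36944))*(1/26583) = -2939/2725 + (995/18472)*(1/26583) = -2939/2725 + 995/491041176 = -1443167304889/1338087204600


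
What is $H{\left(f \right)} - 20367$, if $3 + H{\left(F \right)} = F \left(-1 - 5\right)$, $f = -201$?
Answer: $-19164$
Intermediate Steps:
$H{\left(F \right)} = -3 - 6 F$ ($H{\left(F \right)} = -3 + F \left(-1 - 5\right) = -3 + F \left(-6\right) = -3 - 6 F$)
$H{\left(f \right)} - 20367 = \left(-3 - -1206\right) - 20367 = \left(-3 + 1206\right) - 20367 = 1203 - 20367 = -19164$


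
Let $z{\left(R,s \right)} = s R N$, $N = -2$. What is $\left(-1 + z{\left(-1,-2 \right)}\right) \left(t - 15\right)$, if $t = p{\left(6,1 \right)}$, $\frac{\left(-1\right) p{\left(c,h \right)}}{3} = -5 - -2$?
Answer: $30$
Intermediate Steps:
$p{\left(c,h \right)} = 9$ ($p{\left(c,h \right)} = - 3 \left(-5 - -2\right) = - 3 \left(-5 + 2\right) = \left(-3\right) \left(-3\right) = 9$)
$t = 9$
$z{\left(R,s \right)} = - 2 R s$ ($z{\left(R,s \right)} = s R \left(-2\right) = R s \left(-2\right) = - 2 R s$)
$\left(-1 + z{\left(-1,-2 \right)}\right) \left(t - 15\right) = \left(-1 - \left(-2\right) \left(-2\right)\right) \left(9 - 15\right) = \left(-1 - 4\right) \left(-6\right) = \left(-5\right) \left(-6\right) = 30$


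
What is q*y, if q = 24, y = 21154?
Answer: 507696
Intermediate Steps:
q*y = 24*21154 = 507696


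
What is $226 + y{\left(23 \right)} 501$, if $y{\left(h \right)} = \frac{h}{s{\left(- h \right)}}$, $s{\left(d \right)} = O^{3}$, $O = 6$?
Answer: $\frac{20113}{72} \approx 279.35$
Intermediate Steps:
$s{\left(d \right)} = 216$ ($s{\left(d \right)} = 6^{3} = 216$)
$y{\left(h \right)} = \frac{h}{216}$
$226 + y{\left(23 \right)} 501 = 226 + \frac{1}{216} \cdot 23 \cdot 501 = 226 + \frac{23}{216} \cdot 501 = 226 + \frac{3841}{72} = \frac{20113}{72}$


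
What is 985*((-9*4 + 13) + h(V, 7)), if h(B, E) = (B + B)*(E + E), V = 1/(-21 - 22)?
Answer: -1001745/43 ≈ -23296.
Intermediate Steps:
V = -1/43 (V = 1/(-43) = -1/43 ≈ -0.023256)
h(B, E) = 4*B*E (h(B, E) = (2*B)*(2*E) = 4*B*E)
985*((-9*4 + 13) + h(V, 7)) = 985*((-9*4 + 13) + 4*(-1/43)*7) = 985*((-36 + 13) - 28/43) = 985*(-23 - 28/43) = 985*(-1017/43) = -1001745/43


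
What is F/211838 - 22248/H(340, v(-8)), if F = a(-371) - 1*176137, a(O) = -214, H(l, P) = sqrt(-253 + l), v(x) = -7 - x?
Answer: -176351/211838 - 7416*sqrt(87)/29 ≈ -2386.1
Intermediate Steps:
F = -176351 (F = -214 - 1*176137 = -214 - 176137 = -176351)
F/211838 - 22248/H(340, v(-8)) = -176351/211838 - 22248/sqrt(-253 + 340) = -176351*1/211838 - 22248*sqrt(87)/87 = -176351/211838 - 7416*sqrt(87)/29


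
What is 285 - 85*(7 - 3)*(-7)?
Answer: 2665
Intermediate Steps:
285 - 85*(7 - 3)*(-7) = 285 - 340*(-7) = 285 - 85*(-28) = 285 + 2380 = 2665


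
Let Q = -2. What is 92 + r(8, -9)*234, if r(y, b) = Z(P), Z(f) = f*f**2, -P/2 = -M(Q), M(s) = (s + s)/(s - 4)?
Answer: 1940/3 ≈ 646.67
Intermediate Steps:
M(s) = 2*s/(-4 + s) (M(s) = (2*s)/(-4 + s) = 2*s/(-4 + s))
P = 4/3 (P = -(-2)*2*(-2)/(-4 - 2) = -(-2)*2*(-2)/(-6) = -(-2)*2*(-2)*(-1/6) = -(-2)*2/3 = -2*(-2/3) = 4/3 ≈ 1.3333)
Z(f) = f**3
r(y, b) = 64/27 (r(y, b) = (4/3)**3 = 64/27)
92 + r(8, -9)*234 = 92 + (64/27)*234 = 92 + 1664/3 = 1940/3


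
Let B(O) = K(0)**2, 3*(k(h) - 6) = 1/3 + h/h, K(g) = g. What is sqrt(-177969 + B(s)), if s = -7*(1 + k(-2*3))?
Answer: I*sqrt(177969) ≈ 421.86*I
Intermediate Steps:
k(h) = 58/9 (k(h) = 6 + (1/3 + h/h)/3 = 6 + (1*(1/3) + 1)/3 = 6 + (1/3 + 1)/3 = 6 + (1/3)*(4/3) = 6 + 4/9 = 58/9)
s = -469/9 (s = -7*(1 + 58/9) = -7*67/9 = -469/9 ≈ -52.111)
B(O) = 0 (B(O) = 0**2 = 0)
sqrt(-177969 + B(s)) = sqrt(-177969 + 0) = sqrt(-177969) = I*sqrt(177969)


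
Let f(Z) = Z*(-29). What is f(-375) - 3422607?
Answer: -3411732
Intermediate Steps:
f(Z) = -29*Z
f(-375) - 3422607 = -29*(-375) - 3422607 = 10875 - 3422607 = -3411732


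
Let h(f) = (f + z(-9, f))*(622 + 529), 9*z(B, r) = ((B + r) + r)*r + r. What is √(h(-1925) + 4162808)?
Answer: √8565598347/3 ≈ 30850.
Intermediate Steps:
z(B, r) = r/9 + r*(B + 2*r)/9 (z(B, r) = (((B + r) + r)*r + r)/9 = ((B + 2*r)*r + r)/9 = (r*(B + 2*r) + r)/9 = (r + r*(B + 2*r))/9 = r/9 + r*(B + 2*r)/9)
h(f) = 1151*f + 1151*f*(-8 + 2*f)/9 (h(f) = (f + f*(1 - 9 + 2*f)/9)*(622 + 529) = (f + f*(-8 + 2*f)/9)*1151 = 1151*f + 1151*f*(-8 + 2*f)/9)
√(h(-1925) + 4162808) = √((1151/9)*(-1925)*(1 + 2*(-1925)) + 4162808) = √((1151/9)*(-1925)*(1 - 3850) + 4162808) = √((1151/9)*(-1925)*(-3849) + 4162808) = √(2842711025/3 + 4162808) = √(2855199449/3) = √8565598347/3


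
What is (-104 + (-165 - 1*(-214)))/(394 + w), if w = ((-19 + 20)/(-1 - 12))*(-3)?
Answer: -143/1025 ≈ -0.13951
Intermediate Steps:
w = 3/13 (w = (1/(-13))*(-3) = (1*(-1/13))*(-3) = -1/13*(-3) = 3/13 ≈ 0.23077)
(-104 + (-165 - 1*(-214)))/(394 + w) = (-104 + (-165 - 1*(-214)))/(394 + 3/13) = (-104 + (-165 + 214))/(5125/13) = (-104 + 49)*(13/5125) = -55*13/5125 = -143/1025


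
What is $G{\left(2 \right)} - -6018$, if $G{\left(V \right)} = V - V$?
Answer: $6018$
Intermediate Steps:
$G{\left(V \right)} = 0$
$G{\left(2 \right)} - -6018 = 0 - -6018 = 0 + 6018 = 6018$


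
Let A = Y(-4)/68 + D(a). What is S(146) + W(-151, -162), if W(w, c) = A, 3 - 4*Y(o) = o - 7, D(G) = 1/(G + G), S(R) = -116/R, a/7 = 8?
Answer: -102037/138992 ≈ -0.73412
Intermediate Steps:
a = 56 (a = 7*8 = 56)
D(G) = 1/(2*G)
Y(o) = 5/2 - o/4 (Y(o) = 3/4 - (o - 7)/4 = 3/4 - (-7 + o)/4 = 3/4 + (7/4 - o/4) = 5/2 - o/4)
A = 115/1904 (A = (5/2 - 1/4*(-4))/68 + (1/2)/56 = (5/2 + 1)*(1/68) + (1/2)*(1/56) = (7/2)*(1/68) + 1/112 = 7/136 + 1/112 = 115/1904 ≈ 0.060399)
W(w, c) = 115/1904
S(146) + W(-151, -162) = -116/146 + 115/1904 = -116*1/146 + 115/1904 = -58/73 + 115/1904 = -102037/138992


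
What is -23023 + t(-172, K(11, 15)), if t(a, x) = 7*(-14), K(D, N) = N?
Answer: -23121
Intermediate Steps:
t(a, x) = -98
-23023 + t(-172, K(11, 15)) = -23023 - 98 = -23121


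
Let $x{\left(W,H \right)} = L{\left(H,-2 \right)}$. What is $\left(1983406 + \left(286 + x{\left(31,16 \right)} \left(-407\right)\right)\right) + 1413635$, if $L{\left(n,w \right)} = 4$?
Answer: $3395699$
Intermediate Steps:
$x{\left(W,H \right)} = 4$
$\left(1983406 + \left(286 + x{\left(31,16 \right)} \left(-407\right)\right)\right) + 1413635 = \left(1983406 + \left(286 + 4 \left(-407\right)\right)\right) + 1413635 = \left(1983406 + \left(286 - 1628\right)\right) + 1413635 = \left(1983406 - 1342\right) + 1413635 = 1982064 + 1413635 = 3395699$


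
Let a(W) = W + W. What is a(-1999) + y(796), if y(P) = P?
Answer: -3202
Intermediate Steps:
a(W) = 2*W
a(-1999) + y(796) = 2*(-1999) + 796 = -3998 + 796 = -3202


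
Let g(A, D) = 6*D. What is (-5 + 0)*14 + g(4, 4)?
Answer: -46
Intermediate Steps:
(-5 + 0)*14 + g(4, 4) = (-5 + 0)*14 + 6*4 = -5*14 + 24 = -70 + 24 = -46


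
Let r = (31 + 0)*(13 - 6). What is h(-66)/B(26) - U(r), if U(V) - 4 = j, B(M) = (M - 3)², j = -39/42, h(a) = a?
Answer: -23671/7406 ≈ -3.1962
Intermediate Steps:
j = -13/14 (j = -39*1/42 = -13/14 ≈ -0.92857)
B(M) = (-3 + M)²
r = 217 (r = 31*7 = 217)
U(V) = 43/14 (U(V) = 4 - 13/14 = 43/14)
h(-66)/B(26) - U(r) = -66/(-3 + 26)² - 1*43/14 = -66/(23²) - 43/14 = -66/529 - 43/14 = -23671/7406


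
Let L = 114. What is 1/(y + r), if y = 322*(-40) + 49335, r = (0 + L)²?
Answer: 1/49451 ≈ 2.0222e-5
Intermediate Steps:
r = 12996 (r = (0 + 114)² = 114² = 12996)
y = 36455 (y = -12880 + 49335 = 36455)
1/(y + r) = 1/(36455 + 12996) = 1/49451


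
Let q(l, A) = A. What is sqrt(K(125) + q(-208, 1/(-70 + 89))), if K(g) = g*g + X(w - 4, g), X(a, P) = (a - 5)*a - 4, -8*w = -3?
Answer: sqrt(361631161)/152 ≈ 125.11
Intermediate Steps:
w = 3/8 (w = -1/8*(-3) = 3/8 ≈ 0.37500)
X(a, P) = -4 + a*(-5 + a) (X(a, P) = (-5 + a)*a - 4 = a*(-5 + a) - 4 = -4 + a*(-5 + a))
K(g) = 1745/64 + g**2 (K(g) = g*g + (-4 + (3/8 - 4)**2 - 5*(3/8 - 4)) = g**2 + (-4 + (-29/8)**2 - 5*(-29/8)) = g**2 + (-4 + 841/64 + 145/8) = g**2 + 1745/64 = 1745/64 + g**2)
sqrt(K(125) + q(-208, 1/(-70 + 89))) = sqrt((1745/64 + 125**2) + 1/(-70 + 89)) = sqrt((1745/64 + 15625) + 1/19) = sqrt(1001745/64 + 1/19) = sqrt(19033219/1216) = sqrt(361631161)/152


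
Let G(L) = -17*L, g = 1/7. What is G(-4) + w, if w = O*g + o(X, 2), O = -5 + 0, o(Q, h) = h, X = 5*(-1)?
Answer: 485/7 ≈ 69.286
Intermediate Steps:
X = -5
g = ⅐ ≈ 0.14286
O = -5
w = 9/7 (w = -5*⅐ + 2 = -5/7 + 2 = 9/7 ≈ 1.2857)
G(-4) + w = -17*(-4) + 9/7 = 68 + 9/7 = 485/7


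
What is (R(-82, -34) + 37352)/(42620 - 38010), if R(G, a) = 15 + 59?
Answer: 18713/2305 ≈ 8.1184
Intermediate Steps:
R(G, a) = 74
(R(-82, -34) + 37352)/(42620 - 38010) = (74 + 37352)/(42620 - 38010) = 37426/4610 = 37426*(1/4610) = 18713/2305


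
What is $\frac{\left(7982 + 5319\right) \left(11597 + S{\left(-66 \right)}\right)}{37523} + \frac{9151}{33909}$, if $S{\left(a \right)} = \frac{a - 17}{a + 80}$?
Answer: $\frac{73194663372097}{17813143698} \approx 4109.0$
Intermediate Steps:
$S{\left(a \right)} = \frac{-17 + a}{80 + a}$
$\frac{\left(7982 + 5319\right) \left(11597 + S{\left(-66 \right)}\right)}{37523} + \frac{9151}{33909} = \frac{\left(7982 + 5319\right) \left(11597 + \frac{-17 - 66}{80 - 66}\right)}{37523} + \frac{9151}{33909} = 13301 \left(11597 + \frac{1}{14} \left(-83\right)\right) \frac{1}{37523} + 9151 \cdot \frac{1}{33909} = 13301 \left(11597 + \frac{1}{14} \left(-83\right)\right) \frac{1}{37523} + \frac{9151}{33909} = 13301 \left(11597 - \frac{83}{14}\right) \frac{1}{37523} + \frac{9151}{33909} = 13301 \cdot \frac{162275}{14} \cdot \frac{1}{37523} + \frac{9151}{33909} = \frac{2158419775}{14} \cdot \frac{1}{37523} + \frac{9151}{33909} = \frac{2158419775}{525322} + \frac{9151}{33909} = \frac{73194663372097}{17813143698}$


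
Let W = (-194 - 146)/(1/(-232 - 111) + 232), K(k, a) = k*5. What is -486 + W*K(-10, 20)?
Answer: -1313698/3183 ≈ -412.72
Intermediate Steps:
K(k, a) = 5*k
W = -23324/15915 (W = -340/(1/(-343) + 232) = -340/(-1/343 + 232) = -340/79575/343 = -340*343/79575 = -23324/15915 ≈ -1.4655)
-486 + W*K(-10, 20) = -486 - 23324*(-10)/3183 = -486 - 23324/15915*(-50) = -486 + 233240/3183 = -1313698/3183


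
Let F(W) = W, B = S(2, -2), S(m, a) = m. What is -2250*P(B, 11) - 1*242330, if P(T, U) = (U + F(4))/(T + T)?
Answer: -501535/2 ≈ -2.5077e+5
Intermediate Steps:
B = 2
P(T, U) = (4 + U)/(2*T) (P(T, U) = (U + 4)/(T + T) = (4 + U)/((2*T)) = (4 + U)*(1/(2*T)) = (4 + U)/(2*T))
-2250*P(B, 11) - 1*242330 = -1125*(4 + 11)/2 - 1*242330 = -1125*15/2 - 242330 = -2250*15/4 - 242330 = -16875/2 - 242330 = -501535/2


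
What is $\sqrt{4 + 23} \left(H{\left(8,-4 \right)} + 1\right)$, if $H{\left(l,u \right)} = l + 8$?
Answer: $51 \sqrt{3} \approx 88.335$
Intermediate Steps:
$H{\left(l,u \right)} = 8 + l$
$\sqrt{4 + 23} \left(H{\left(8,-4 \right)} + 1\right) = \sqrt{4 + 23} \left(\left(8 + 8\right) + 1\right) = \sqrt{27} \left(16 + 1\right) = 3 \sqrt{3} \cdot 17 = 51 \sqrt{3}$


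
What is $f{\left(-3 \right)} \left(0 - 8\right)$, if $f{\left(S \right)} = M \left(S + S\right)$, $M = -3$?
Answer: $-144$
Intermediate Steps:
$f{\left(S \right)} = - 6 S$ ($f{\left(S \right)} = - 3 \left(S + S\right) = - 3 \cdot 2 S = - 6 S$)
$f{\left(-3 \right)} \left(0 - 8\right) = \left(-6\right) \left(-3\right) \left(0 - 8\right) = 18 \left(0 - 8\right) = 18 \left(-8\right) = -144$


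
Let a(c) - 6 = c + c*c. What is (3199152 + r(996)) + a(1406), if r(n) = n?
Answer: 5178396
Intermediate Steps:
a(c) = 6 + c + c² (a(c) = 6 + (c + c*c) = 6 + (c + c²) = 6 + c + c²)
(3199152 + r(996)) + a(1406) = (3199152 + 996) + (6 + 1406 + 1406²) = 3200148 + (6 + 1406 + 1976836) = 3200148 + 1978248 = 5178396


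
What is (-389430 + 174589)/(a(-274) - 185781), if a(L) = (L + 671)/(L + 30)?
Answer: 52421204/45330961 ≈ 1.1564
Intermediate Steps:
a(L) = (671 + L)/(30 + L)
(-389430 + 174589)/(a(-274) - 185781) = (-389430 + 174589)/((671 - 274)/(30 - 274) - 185781) = -214841/(397/(-244) - 185781) = -214841/(-1/244*397 - 185781) = -214841/(-397/244 - 185781) = -214841/(-45330961/244) = -214841*(-244/45330961) = 52421204/45330961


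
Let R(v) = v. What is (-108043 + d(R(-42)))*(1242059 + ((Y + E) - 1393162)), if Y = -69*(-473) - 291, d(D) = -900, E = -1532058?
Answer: 179844738545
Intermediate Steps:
Y = 32346 (Y = 32637 - 291 = 32346)
(-108043 + d(R(-42)))*(1242059 + ((Y + E) - 1393162)) = (-108043 - 900)*(1242059 + ((32346 - 1532058) - 1393162)) = -108943*(1242059 + (-1499712 - 1393162)) = -108943*(1242059 - 2892874) = -108943*(-1650815) = 179844738545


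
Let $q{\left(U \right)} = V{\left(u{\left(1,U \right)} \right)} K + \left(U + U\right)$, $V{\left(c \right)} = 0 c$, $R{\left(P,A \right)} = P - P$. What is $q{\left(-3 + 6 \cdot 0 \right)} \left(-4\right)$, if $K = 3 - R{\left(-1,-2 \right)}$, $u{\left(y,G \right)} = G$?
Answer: $24$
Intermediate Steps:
$R{\left(P,A \right)} = 0$
$K = 3$ ($K = 3 - 0 = 3 + 0 = 3$)
$V{\left(c \right)} = 0$
$q{\left(U \right)} = 2 U$ ($q{\left(U \right)} = 0 \cdot 3 + \left(U + U\right) = 0 + 2 U = 2 U$)
$q{\left(-3 + 6 \cdot 0 \right)} \left(-4\right) = 2 \left(-3 + 6 \cdot 0\right) \left(-4\right) = 2 \left(-3 + 0\right) \left(-4\right) = 2 \left(-3\right) \left(-4\right) = \left(-6\right) \left(-4\right) = 24$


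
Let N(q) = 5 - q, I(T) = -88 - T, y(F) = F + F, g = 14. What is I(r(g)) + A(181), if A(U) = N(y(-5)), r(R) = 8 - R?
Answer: -67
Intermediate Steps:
y(F) = 2*F
A(U) = 15 (A(U) = 5 - 2*(-5) = 5 - 1*(-10) = 5 + 10 = 15)
I(r(g)) + A(181) = (-88 - (8 - 1*14)) + 15 = (-88 - (8 - 14)) + 15 = (-88 - 1*(-6)) + 15 = (-88 + 6) + 15 = -82 + 15 = -67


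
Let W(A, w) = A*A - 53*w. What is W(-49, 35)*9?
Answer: 4914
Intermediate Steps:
W(A, w) = A² - 53*w
W(-49, 35)*9 = ((-49)² - 53*35)*9 = (2401 - 1855)*9 = 546*9 = 4914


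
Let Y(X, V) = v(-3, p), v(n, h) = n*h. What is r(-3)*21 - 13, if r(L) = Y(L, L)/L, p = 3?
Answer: 50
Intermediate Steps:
v(n, h) = h*n
Y(X, V) = -9 (Y(X, V) = 3*(-3) = -9)
r(L) = -9/L
r(-3)*21 - 13 = -9/(-3)*21 - 13 = -9*(-1/3)*21 - 13 = 3*21 - 13 = 63 - 13 = 50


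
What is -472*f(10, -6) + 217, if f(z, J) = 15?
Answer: -6863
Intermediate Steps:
-472*f(10, -6) + 217 = -472*15 + 217 = -7080 + 217 = -6863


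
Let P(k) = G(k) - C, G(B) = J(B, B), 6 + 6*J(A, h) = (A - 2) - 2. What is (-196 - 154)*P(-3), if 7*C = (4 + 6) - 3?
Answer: 3325/3 ≈ 1108.3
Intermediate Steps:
J(A, h) = -5/3 + A/6 (J(A, h) = -1 + ((A - 2) - 2)/6 = -1 + ((-2 + A) - 2)/6 = -1 + (-4 + A)/6 = -1 + (-⅔ + A/6) = -5/3 + A/6)
C = 1 (C = ((4 + 6) - 3)/7 = (10 - 3)/7 = (⅐)*7 = 1)
G(B) = -5/3 + B/6
P(k) = -8/3 + k/6 (P(k) = (-5/3 + k/6) - 1*1 = (-5/3 + k/6) - 1 = -8/3 + k/6)
(-196 - 154)*P(-3) = (-196 - 154)*(-8/3 + (⅙)*(-3)) = -350*(-8/3 - ½) = -350*(-19/6) = 3325/3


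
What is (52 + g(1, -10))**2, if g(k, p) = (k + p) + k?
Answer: 1936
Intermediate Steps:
g(k, p) = p + 2*k
(52 + g(1, -10))**2 = (52 + (-10 + 2*1))**2 = (52 + (-10 + 2))**2 = (52 - 8)**2 = 44**2 = 1936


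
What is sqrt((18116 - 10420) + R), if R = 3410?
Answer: 3*sqrt(1234) ≈ 105.39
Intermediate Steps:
sqrt((18116 - 10420) + R) = sqrt((18116 - 10420) + 3410) = sqrt(7696 + 3410) = sqrt(11106) = 3*sqrt(1234)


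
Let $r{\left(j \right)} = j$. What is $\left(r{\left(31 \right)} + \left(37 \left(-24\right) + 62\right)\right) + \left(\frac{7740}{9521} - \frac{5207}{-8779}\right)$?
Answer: $- \frac{66332437598}{83584859} \approx -793.59$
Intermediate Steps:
$\left(r{\left(31 \right)} + \left(37 \left(-24\right) + 62\right)\right) + \left(\frac{7740}{9521} - \frac{5207}{-8779}\right) = \left(31 + \left(37 \left(-24\right) + 62\right)\right) + \left(\frac{7740}{9521} - \frac{5207}{-8779}\right) = \left(31 + \left(-888 + 62\right)\right) + \left(7740 \cdot \frac{1}{9521} - - \frac{5207}{8779}\right) = \left(31 - 826\right) + \left(\frac{7740}{9521} + \frac{5207}{8779}\right) = -795 + \frac{117525307}{83584859} = - \frac{66332437598}{83584859}$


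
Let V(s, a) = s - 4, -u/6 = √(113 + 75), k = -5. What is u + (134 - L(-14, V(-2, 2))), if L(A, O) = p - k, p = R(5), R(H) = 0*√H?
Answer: 129 - 12*√47 ≈ 46.732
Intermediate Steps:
R(H) = 0
p = 0
u = -12*√47 (u = -6*√(113 + 75) = -12*√47 ≈ -82.268)
V(s, a) = -4 + s
L(A, O) = 5 (L(A, O) = 0 - 1*(-5) = 0 + 5 = 5)
u + (134 - L(-14, V(-2, 2))) = -12*√47 + (134 - 1*5) = -12*√47 + (134 - 5) = -12*√47 + 129 = 129 - 12*√47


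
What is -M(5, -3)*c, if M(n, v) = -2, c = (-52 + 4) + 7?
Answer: -82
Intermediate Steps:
c = -41 (c = -48 + 7 = -41)
-M(5, -3)*c = -(-2)*(-41) = -1*82 = -82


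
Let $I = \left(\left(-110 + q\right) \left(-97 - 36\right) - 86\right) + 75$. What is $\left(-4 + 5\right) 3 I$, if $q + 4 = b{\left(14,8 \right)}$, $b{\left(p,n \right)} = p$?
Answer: $39867$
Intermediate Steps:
$q = 10$ ($q = -4 + 14 = 10$)
$I = 13289$ ($I = \left(\left(-110 + 10\right) \left(-97 - 36\right) - 86\right) + 75 = \left(\left(-100\right) \left(-133\right) - 86\right) + 75 = \left(13300 - 86\right) + 75 = 13214 + 75 = 13289$)
$\left(-4 + 5\right) 3 I = \left(-4 + 5\right) 3 \cdot 13289 = 1 \cdot 3 \cdot 13289 = 3 \cdot 13289 = 39867$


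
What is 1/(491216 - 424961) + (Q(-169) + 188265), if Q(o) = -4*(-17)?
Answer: 12478002916/66255 ≈ 1.8833e+5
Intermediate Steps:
Q(o) = 68
1/(491216 - 424961) + (Q(-169) + 188265) = 1/(491216 - 424961) + (68 + 188265) = 1/66255 + 188333 = 12478002916/66255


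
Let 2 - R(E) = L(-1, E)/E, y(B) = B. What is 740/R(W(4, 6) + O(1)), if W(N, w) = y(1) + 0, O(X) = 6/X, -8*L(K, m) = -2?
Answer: 4144/11 ≈ 376.73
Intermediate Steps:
L(K, m) = 1/4 (L(K, m) = -1/8*(-2) = 1/4)
W(N, w) = 1 (W(N, w) = 1 + 0 = 1)
R(E) = 2 - 1/(4*E)
740/R(W(4, 6) + O(1)) = 740/(2 - 1/(4*(1 + 6/1))) = 740/(2 - 1/(4*(1 + 6*1))) = 740/(2 - 1/(4*(1 + 6))) = 740/(2 - 1/4/7) = 740/(2 - 1/4*1/7) = 740/(2 - 1/28) = 740/(55/28) = 740*(28/55) = 4144/11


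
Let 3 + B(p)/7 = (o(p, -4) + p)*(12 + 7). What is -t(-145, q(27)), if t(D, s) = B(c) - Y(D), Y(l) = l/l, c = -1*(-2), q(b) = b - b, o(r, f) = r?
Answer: -510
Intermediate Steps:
q(b) = 0
c = 2
Y(l) = 1
B(p) = -21 + 266*p (B(p) = -21 + 7*((p + p)*(12 + 7)) = -21 + 7*((2*p)*19) = -21 + 7*(38*p) = -21 + 266*p)
t(D, s) = 510 (t(D, s) = (-21 + 266*2) - 1*1 = (-21 + 532) - 1 = 511 - 1 = 510)
-t(-145, q(27)) = -1*510 = -510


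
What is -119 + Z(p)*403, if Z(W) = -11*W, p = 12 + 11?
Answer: -102078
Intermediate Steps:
p = 23
-119 + Z(p)*403 = -119 - 11*23*403 = -119 - 253*403 = -119 - 101959 = -102078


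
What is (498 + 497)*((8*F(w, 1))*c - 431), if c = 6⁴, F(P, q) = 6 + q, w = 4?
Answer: 71784275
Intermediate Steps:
c = 1296
(498 + 497)*((8*F(w, 1))*c - 431) = (498 + 497)*((8*(6 + 1))*1296 - 431) = 995*((8*7)*1296 - 431) = 995*(56*1296 - 431) = 995*(72576 - 431) = 995*72145 = 71784275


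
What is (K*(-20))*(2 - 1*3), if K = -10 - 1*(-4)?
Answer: -120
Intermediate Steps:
K = -6 (K = -10 + 4 = -6)
(K*(-20))*(2 - 1*3) = (-6*(-20))*(2 - 1*3) = 120*(2 - 3) = 120*(-1) = -120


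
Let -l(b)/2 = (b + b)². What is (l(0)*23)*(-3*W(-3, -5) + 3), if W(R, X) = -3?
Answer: 0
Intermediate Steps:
l(b) = -8*b² (l(b) = -2*(b + b)² = -2*4*b² = -8*b²)
(l(0)*23)*(-3*W(-3, -5) + 3) = (-8*0²*23)*(-3*(-3) + 3) = (-8*0*23)*(9 + 3) = (0*23)*12 = 0*12 = 0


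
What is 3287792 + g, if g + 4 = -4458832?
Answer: -1171044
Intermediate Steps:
g = -4458836 (g = -4 - 4458832 = -4458836)
3287792 + g = 3287792 - 4458836 = -1171044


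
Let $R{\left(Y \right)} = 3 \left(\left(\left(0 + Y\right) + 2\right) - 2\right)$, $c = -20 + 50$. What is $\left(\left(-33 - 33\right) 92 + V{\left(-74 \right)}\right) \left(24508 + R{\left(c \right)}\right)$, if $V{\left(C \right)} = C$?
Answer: $-151179308$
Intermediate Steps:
$c = 30$
$R{\left(Y \right)} = 3 Y$ ($R{\left(Y \right)} = 3 \left(\left(Y + 2\right) - 2\right) = 3 \left(\left(2 + Y\right) - 2\right) = 3 Y$)
$\left(\left(-33 - 33\right) 92 + V{\left(-74 \right)}\right) \left(24508 + R{\left(c \right)}\right) = \left(\left(-33 - 33\right) 92 - 74\right) \left(24508 + 3 \cdot 30\right) = \left(\left(-66\right) 92 - 74\right) \left(24508 + 90\right) = \left(-6072 - 74\right) 24598 = \left(-6146\right) 24598 = -151179308$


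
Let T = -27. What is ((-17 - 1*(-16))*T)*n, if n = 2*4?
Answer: 216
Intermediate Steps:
n = 8
((-17 - 1*(-16))*T)*n = ((-17 - 1*(-16))*(-27))*8 = ((-17 + 16)*(-27))*8 = -1*(-27)*8 = 27*8 = 216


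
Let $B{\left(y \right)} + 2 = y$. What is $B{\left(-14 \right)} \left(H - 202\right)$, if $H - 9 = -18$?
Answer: $3376$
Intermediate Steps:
$H = -9$ ($H = 9 - 18 = -9$)
$B{\left(y \right)} = -2 + y$
$B{\left(-14 \right)} \left(H - 202\right) = \left(-2 - 14\right) \left(-9 - 202\right) = \left(-16\right) \left(-211\right) = 3376$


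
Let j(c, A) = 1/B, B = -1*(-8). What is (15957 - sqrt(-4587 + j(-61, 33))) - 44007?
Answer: -28050 - I*sqrt(73390)/4 ≈ -28050.0 - 67.726*I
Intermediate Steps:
B = 8
j(c, A) = 1/8
(15957 - sqrt(-4587 + j(-61, 33))) - 44007 = (15957 - sqrt(-4587 + 1/8)) - 44007 = (15957 - sqrt(-36695/8)) - 44007 = (15957 - I*sqrt(73390)/4) - 44007 = -28050 - I*sqrt(73390)/4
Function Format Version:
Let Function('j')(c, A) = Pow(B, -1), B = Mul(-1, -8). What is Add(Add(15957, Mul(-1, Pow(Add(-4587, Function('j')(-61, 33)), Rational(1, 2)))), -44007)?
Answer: Add(-28050, Mul(Rational(-1, 4), I, Pow(73390, Rational(1, 2)))) ≈ Add(-28050., Mul(-67.726, I))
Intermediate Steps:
B = 8
Function('j')(c, A) = Rational(1, 8) (Function('j')(c, A) = Pow(8, -1) = Rational(1, 8))
Add(Add(15957, Mul(-1, Pow(Add(-4587, Function('j')(-61, 33)), Rational(1, 2)))), -44007) = Add(Add(15957, Mul(-1, Pow(Add(-4587, Rational(1, 8)), Rational(1, 2)))), -44007) = Add(Add(15957, Mul(-1, Pow(Rational(-36695, 8), Rational(1, 2)))), -44007) = Add(Add(15957, Mul(-1, Mul(Rational(1, 4), I, Pow(73390, Rational(1, 2))))), -44007) = Add(Add(15957, Mul(Rational(-1, 4), I, Pow(73390, Rational(1, 2)))), -44007) = Add(-28050, Mul(Rational(-1, 4), I, Pow(73390, Rational(1, 2))))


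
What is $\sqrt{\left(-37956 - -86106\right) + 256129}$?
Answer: $\sqrt{304279} \approx 551.62$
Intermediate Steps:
$\sqrt{\left(-37956 - -86106\right) + 256129} = \sqrt{\left(-37956 + 86106\right) + 256129} = \sqrt{48150 + 256129} = \sqrt{304279}$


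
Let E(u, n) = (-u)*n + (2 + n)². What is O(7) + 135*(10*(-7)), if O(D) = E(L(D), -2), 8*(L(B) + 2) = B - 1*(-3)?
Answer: -18903/2 ≈ -9451.5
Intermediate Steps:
L(B) = -13/8 + B/8 (L(B) = -2 + (B - 1*(-3))/8 = -2 + (B + 3)/8 = -2 + (3 + B)/8 = -2 + (3/8 + B/8) = -13/8 + B/8)
E(u, n) = (2 + n)² - n*u (E(u, n) = -n*u + (2 + n)² = (2 + n)² - n*u)
O(D) = -13/4 + D/4 (O(D) = (2 - 2)² - 1*(-2)*(-13/8 + D/8) = 0² + (-13/4 + D/4) = 0 + (-13/4 + D/4) = -13/4 + D/4)
O(7) + 135*(10*(-7)) = (-13/4 + (¼)*7) + 135*(10*(-7)) = (-13/4 + 7/4) + 135*(-70) = -3/2 - 9450 = -18903/2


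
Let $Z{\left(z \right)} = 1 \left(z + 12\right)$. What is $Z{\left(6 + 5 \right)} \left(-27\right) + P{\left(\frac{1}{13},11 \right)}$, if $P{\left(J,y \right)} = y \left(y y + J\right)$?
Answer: $\frac{9241}{13} \approx 710.85$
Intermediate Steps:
$Z{\left(z \right)} = 12 + z$ ($Z{\left(z \right)} = 1 \left(12 + z\right) = 12 + z$)
$P{\left(J,y \right)} = y \left(J + y^{2}\right)$ ($P{\left(J,y \right)} = y \left(y^{2} + J\right) = y \left(J + y^{2}\right)$)
$Z{\left(6 + 5 \right)} \left(-27\right) + P{\left(\frac{1}{13},11 \right)} = \left(12 + \left(6 + 5\right)\right) \left(-27\right) + 11 \left(\frac{1}{13} + 11^{2}\right) = \left(12 + 11\right) \left(-27\right) + 11 \left(\frac{1}{13} + 121\right) = 23 \left(-27\right) + 11 \cdot \frac{1574}{13} = -621 + \frac{17314}{13} = \frac{9241}{13}$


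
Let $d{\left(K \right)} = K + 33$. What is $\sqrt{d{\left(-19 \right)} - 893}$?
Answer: $i \sqrt{879} \approx 29.648 i$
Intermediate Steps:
$d{\left(K \right)} = 33 + K$
$\sqrt{d{\left(-19 \right)} - 893} = \sqrt{\left(33 - 19\right) - 893} = \sqrt{14 - 893} = \sqrt{-879} = i \sqrt{879}$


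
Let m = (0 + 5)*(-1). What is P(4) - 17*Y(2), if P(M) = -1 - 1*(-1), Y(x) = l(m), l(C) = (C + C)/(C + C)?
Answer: -17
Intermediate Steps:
m = -5 (m = 5*(-1) = -5)
l(C) = 1 (l(C) = (2*C)/((2*C)) = (2*C)*(1/(2*C)) = 1)
Y(x) = 1
P(M) = 0 (P(M) = -1 + 1 = 0)
P(4) - 17*Y(2) = 0 - 17*1 = 0 - 17 = -17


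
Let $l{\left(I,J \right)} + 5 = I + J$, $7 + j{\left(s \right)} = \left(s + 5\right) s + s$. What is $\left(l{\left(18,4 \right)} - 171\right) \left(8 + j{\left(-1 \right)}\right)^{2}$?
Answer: $-2464$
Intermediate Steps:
$j{\left(s \right)} = -7 + s + s \left(5 + s\right)$ ($j{\left(s \right)} = -7 + \left(\left(s + 5\right) s + s\right) = -7 + \left(\left(5 + s\right) s + s\right) = -7 + \left(s \left(5 + s\right) + s\right) = -7 + \left(s + s \left(5 + s\right)\right) = -7 + s + s \left(5 + s\right)$)
$l{\left(I,J \right)} = -5 + I + J$ ($l{\left(I,J \right)} = -5 + \left(I + J\right) = -5 + I + J$)
$\left(l{\left(18,4 \right)} - 171\right) \left(8 + j{\left(-1 \right)}\right)^{2} = \left(\left(-5 + 18 + 4\right) - 171\right) \left(8 + \left(-7 + \left(-1\right)^{2} + 6 \left(-1\right)\right)\right)^{2} = \left(17 - 171\right) \left(8 - 12\right)^{2} = - 154 \left(-4\right)^{2} = \left(-154\right) 16 = -2464$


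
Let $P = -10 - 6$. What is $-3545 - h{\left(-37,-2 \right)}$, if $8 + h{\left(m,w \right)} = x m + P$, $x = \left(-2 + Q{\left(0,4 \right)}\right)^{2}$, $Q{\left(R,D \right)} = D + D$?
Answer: $-2189$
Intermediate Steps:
$P = -16$ ($P = -10 - 6 = -16$)
$Q{\left(R,D \right)} = 2 D$
$x = 36$ ($x = \left(-2 + 2 \cdot 4\right)^{2} = \left(-2 + 8\right)^{2} = 6^{2} = 36$)
$h{\left(m,w \right)} = -24 + 36 m$ ($h{\left(m,w \right)} = -8 + \left(36 m - 16\right) = -8 + \left(-16 + 36 m\right) = -24 + 36 m$)
$-3545 - h{\left(-37,-2 \right)} = -3545 - \left(-24 + 36 \left(-37\right)\right) = -3545 - \left(-24 - 1332\right) = -3545 - -1356 = -3545 + 1356 = -2189$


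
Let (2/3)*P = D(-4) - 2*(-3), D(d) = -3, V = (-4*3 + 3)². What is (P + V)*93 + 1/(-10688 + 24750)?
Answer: 55906997/7031 ≈ 7951.5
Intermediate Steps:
V = 81 (V = (-12 + 3)² = (-9)² = 81)
P = 9/2 (P = 3*(-3 - 2*(-3))/2 = 3*(-3 + 6)/2 = (3/2)*3 = 9/2 ≈ 4.5000)
(P + V)*93 + 1/(-10688 + 24750) = (9/2 + 81)*93 + 1/(-10688 + 24750) = (171/2)*93 + 1/14062 = 15903/2 + 1/14062 = 55906997/7031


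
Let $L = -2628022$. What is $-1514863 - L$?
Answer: $1113159$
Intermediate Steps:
$-1514863 - L = -1514863 - -2628022 = -1514863 + 2628022 = 1113159$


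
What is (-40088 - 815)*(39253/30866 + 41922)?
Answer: -52928633545615/30866 ≈ -1.7148e+9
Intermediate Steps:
(-40088 - 815)*(39253/30866 + 41922) = -40903*(39253*(1/30866) + 41922) = -40903*(39253/30866 + 41922) = -40903*1294003705/30866 = -52928633545615/30866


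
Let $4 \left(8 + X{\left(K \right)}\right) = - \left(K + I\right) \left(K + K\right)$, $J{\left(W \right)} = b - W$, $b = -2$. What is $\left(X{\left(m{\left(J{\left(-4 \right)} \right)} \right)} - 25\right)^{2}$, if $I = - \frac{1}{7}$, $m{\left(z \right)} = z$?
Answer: $\frac{59536}{49} \approx 1215.0$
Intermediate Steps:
$J{\left(W \right)} = -2 - W$
$I = - \frac{1}{7}$ ($I = \left(-1\right) \frac{1}{7} = - \frac{1}{7} \approx -0.14286$)
$X{\left(K \right)} = -8 - \frac{K \left(- \frac{1}{7} + K\right)}{2}$ ($X{\left(K \right)} = -8 + \frac{\left(-1\right) \left(K - \frac{1}{7}\right) \left(K + K\right)}{4} = -8 + \frac{\left(-1\right) \left(- \frac{1}{7} + K\right) 2 K}{4} = -8 + \frac{\left(-1\right) 2 K \left(- \frac{1}{7} + K\right)}{4} = -8 + \frac{\left(-2\right) K \left(- \frac{1}{7} + K\right)}{4} = -8 - \frac{K \left(- \frac{1}{7} + K\right)}{2}$)
$\left(X{\left(m{\left(J{\left(-4 \right)} \right)} \right)} - 25\right)^{2} = \left(\left(-8 - \frac{\left(-2 - -4\right)^{2}}{2} + \frac{-2 - -4}{14}\right) - 25\right)^{2} = \left(\left(-8 - \frac{\left(-2 + 4\right)^{2}}{2} + \frac{-2 + 4}{14}\right) - 25\right)^{2} = \left(\left(-8 - \frac{2^{2}}{2} + \frac{1}{14} \cdot 2\right) - 25\right)^{2} = \left(\left(-8 - 2 + \frac{1}{7}\right) - 25\right)^{2} = \left(- \frac{69}{7} - 25\right)^{2} = \left(- \frac{244}{7}\right)^{2} = \frac{59536}{49}$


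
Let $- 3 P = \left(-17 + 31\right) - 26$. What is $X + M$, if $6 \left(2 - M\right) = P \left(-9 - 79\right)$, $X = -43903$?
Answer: $- \frac{131527}{3} \approx -43842.0$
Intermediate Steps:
$P = 4$ ($P = - \frac{\left(-17 + 31\right) - 26}{3} = - \frac{14 - 26}{3} = \left(- \frac{1}{3}\right) \left(-12\right) = 4$)
$M = \frac{182}{3}$ ($M = 2 - \frac{4 \left(-9 - 79\right)}{6} = 2 - \frac{4 \left(-88\right)}{6} = 2 - - \frac{176}{3} = 2 + \frac{176}{3} = \frac{182}{3} \approx 60.667$)
$X + M = -43903 + \frac{182}{3} = - \frac{131527}{3}$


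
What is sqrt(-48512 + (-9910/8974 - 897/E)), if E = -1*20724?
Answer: I*sqrt(11652402658011417071)/15498098 ≈ 220.26*I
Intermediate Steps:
E = -20724
sqrt(-48512 + (-9910/8974 - 897/E)) = sqrt(-48512 + (-9910/8974 - 897/(-20724))) = sqrt(-48512 + (-9910*1/8974 - 897*(-1/20724))) = sqrt(-48512 + (-4955/4487 + 299/6908)) = sqrt(-48512 - 32887527/30996196) = sqrt(-1503720347879/30996196) = I*sqrt(11652402658011417071)/15498098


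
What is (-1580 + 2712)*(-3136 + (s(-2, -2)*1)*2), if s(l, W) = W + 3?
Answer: -3547688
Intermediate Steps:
s(l, W) = 3 + W
(-1580 + 2712)*(-3136 + (s(-2, -2)*1)*2) = (-1580 + 2712)*(-3136 + ((3 - 2)*1)*2) = 1132*(-3136 + (1*1)*2) = 1132*(-3136 + 1*2) = 1132*(-3136 + 2) = 1132*(-3134) = -3547688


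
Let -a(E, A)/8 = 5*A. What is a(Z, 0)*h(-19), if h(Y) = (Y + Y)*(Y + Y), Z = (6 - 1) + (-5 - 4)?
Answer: 0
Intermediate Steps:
Z = -4 (Z = 5 - 9 = -4)
h(Y) = 4*Y**2 (h(Y) = (2*Y)*(2*Y) = 4*Y**2)
a(E, A) = -40*A
a(Z, 0)*h(-19) = (-40*0)*(4*(-19)**2) = 0*(4*361) = 0*1444 = 0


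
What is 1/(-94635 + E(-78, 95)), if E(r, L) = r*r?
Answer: -1/88551 ≈ -1.1293e-5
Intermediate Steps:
E(r, L) = r²
1/(-94635 + E(-78, 95)) = 1/(-94635 + (-78)²) = 1/(-94635 + 6084) = 1/(-88551) = -1/88551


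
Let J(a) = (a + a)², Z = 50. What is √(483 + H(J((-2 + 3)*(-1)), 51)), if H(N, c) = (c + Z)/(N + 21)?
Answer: 4*√761/5 ≈ 22.069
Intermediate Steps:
J(a) = 4*a² (J(a) = (2*a)² = 4*a²)
H(N, c) = (50 + c)/(21 + N) (H(N, c) = (c + 50)/(N + 21) = (50 + c)/(21 + N))
√(483 + H(J((-2 + 3)*(-1)), 51)) = √(483 + (50 + 51)/(21 + 4*((-2 + 3)*(-1))²)) = √(483 + 101/(21 + 4*(1*(-1))²)) = √(483 + 101/(21 + 4*(-1)²)) = √(483 + 101/(21 + 4*1)) = √(483 + 101/(21 + 4)) = √(483 + 101/25) = √(12176/25) = 4*√761/5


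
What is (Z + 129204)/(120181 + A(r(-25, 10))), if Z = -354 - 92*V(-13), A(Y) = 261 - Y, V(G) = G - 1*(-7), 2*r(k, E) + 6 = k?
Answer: 86268/80305 ≈ 1.0743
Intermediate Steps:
r(k, E) = -3 + k/2
V(G) = 7 + G (V(G) = G + 7 = 7 + G)
Z = 198 (Z = -354 - 92*(7 - 13) = -354 - 92*(-6) = -354 + 552 = 198)
(Z + 129204)/(120181 + A(r(-25, 10))) = (198 + 129204)/(120181 + (261 - (-3 + (1/2)*(-25)))) = 129402/(120181 + (261 - (-3 - 25/2))) = 129402/(120181 + (261 - 1*(-31/2))) = 129402/(120181 + (261 + 31/2)) = 129402/(120181 + 553/2) = 129402/(240915/2) = 129402*(2/240915) = 86268/80305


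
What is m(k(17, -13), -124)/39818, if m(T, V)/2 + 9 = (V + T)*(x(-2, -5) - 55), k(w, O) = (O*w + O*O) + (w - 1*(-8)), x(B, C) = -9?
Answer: 9655/19909 ≈ 0.48496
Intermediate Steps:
k(w, O) = 8 + w + O**2 + O*w (k(w, O) = (O*w + O**2) + (w + 8) = (O**2 + O*w) + (8 + w) = 8 + w + O**2 + O*w)
m(T, V) = -18 - 128*T - 128*V (m(T, V) = -18 + 2*((V + T)*(-9 - 55)) = -18 + 2*((T + V)*(-64)) = -18 + 2*(-64*T - 64*V) = -18 + (-128*T - 128*V) = -18 - 128*T - 128*V)
m(k(17, -13), -124)/39818 = (-18 - 128*(8 + 17 + (-13)**2 - 13*17) - 128*(-124))/39818 = (-18 - 128*(8 + 17 + 169 - 221) + 15872)*(1/39818) = (-18 - 128*(-27) + 15872)*(1/39818) = (-18 + 3456 + 15872)*(1/39818) = 19310*(1/39818) = 9655/19909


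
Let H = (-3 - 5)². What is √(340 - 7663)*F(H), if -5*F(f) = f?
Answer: -64*I*√7323/5 ≈ -1095.4*I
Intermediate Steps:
H = 64 (H = (-8)² = 64)
F(f) = -f/5
√(340 - 7663)*F(H) = √(340 - 7663)*(-⅕*64) = √(-7323)*(-64/5) = (I*√7323)*(-64/5) = -64*I*√7323/5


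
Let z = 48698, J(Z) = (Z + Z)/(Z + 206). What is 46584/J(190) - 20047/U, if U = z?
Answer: 224584311103/4626310 ≈ 48545.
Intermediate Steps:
J(Z) = 2*Z/(206 + Z) (J(Z) = (2*Z)/(206 + Z) = 2*Z/(206 + Z))
U = 48698
46584/J(190) - 20047/U = 46584/((2*190/(206 + 190))) - 20047/48698 = 46584/((2*190/396)) - 20047*1/48698 = 46584/((2*190*(1/396))) - 20047/48698 = 46584/(95/99) - 20047/48698 = 46584*(99/95) - 20047/48698 = 4611816/95 - 20047/48698 = 224584311103/4626310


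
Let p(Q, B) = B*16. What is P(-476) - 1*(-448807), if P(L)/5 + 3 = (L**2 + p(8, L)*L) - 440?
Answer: 19705552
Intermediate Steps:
p(Q, B) = 16*B
P(L) = -2215 + 85*L**2 (P(L) = -15 + 5*((L**2 + (16*L)*L) - 440) = -15 + 5*((L**2 + 16*L**2) - 440) = -15 + 5*(17*L**2 - 440) = -15 + 5*(-440 + 17*L**2) = -15 + (-2200 + 85*L**2) = -2215 + 85*L**2)
P(-476) - 1*(-448807) = (-2215 + 85*(-476)**2) - 1*(-448807) = (-2215 + 85*226576) + 448807 = (-2215 + 19258960) + 448807 = 19256745 + 448807 = 19705552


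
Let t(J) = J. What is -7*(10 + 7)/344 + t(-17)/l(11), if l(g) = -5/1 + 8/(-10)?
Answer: 25789/9976 ≈ 2.5851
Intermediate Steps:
l(g) = -29/5 (l(g) = -5*1 + 8*(-1/10) = -5 - 4/5 = -29/5)
-7*(10 + 7)/344 + t(-17)/l(11) = -7*(10 + 7)/344 - 17/(-29/5) = -7*17*(1/344) - 17*(-5/29) = -119*1/344 + 85/29 = -119/344 + 85/29 = 25789/9976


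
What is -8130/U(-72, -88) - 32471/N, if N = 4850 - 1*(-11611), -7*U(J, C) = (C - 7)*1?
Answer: -187976051/312759 ≈ -601.03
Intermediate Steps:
U(J, C) = 1 - C/7 (U(J, C) = -(C - 7)/7 = -(-7 + C)/7 = 1 - C/7)
N = 16461 (N = 4850 + 11611 = 16461)
-8130/U(-72, -88) - 32471/N = -8130/(1 - ⅐*(-88)) - 32471/16461 = -8130/(1 + 88/7) - 32471*1/16461 = -8130/95/7 - 32471/16461 = -8130*7/95 - 32471/16461 = -11382/19 - 32471/16461 = -187976051/312759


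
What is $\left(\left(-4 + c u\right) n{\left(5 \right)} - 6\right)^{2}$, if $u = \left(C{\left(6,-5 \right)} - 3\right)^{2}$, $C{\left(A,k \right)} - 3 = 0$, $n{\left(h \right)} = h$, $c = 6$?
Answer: $676$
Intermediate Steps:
$C{\left(A,k \right)} = 3$ ($C{\left(A,k \right)} = 3 + 0 = 3$)
$u = 0$ ($u = \left(3 - 3\right)^{2} = 0^{2} = 0$)
$\left(\left(-4 + c u\right) n{\left(5 \right)} - 6\right)^{2} = \left(\left(-4 + 6 \cdot 0\right) 5 - 6\right)^{2} = \left(\left(-4 + 0\right) 5 - 6\right)^{2} = \left(\left(-4\right) 5 - 6\right)^{2} = \left(-20 - 6\right)^{2} = \left(-26\right)^{2} = 676$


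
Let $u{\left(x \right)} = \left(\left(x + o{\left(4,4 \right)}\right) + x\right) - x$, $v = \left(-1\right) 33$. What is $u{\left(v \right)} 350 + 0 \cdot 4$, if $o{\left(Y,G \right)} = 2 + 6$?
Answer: $-8750$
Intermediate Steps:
$o{\left(Y,G \right)} = 8$
$v = -33$
$u{\left(x \right)} = 8 + x$ ($u{\left(x \right)} = \left(\left(x + 8\right) + x\right) - x = \left(\left(8 + x\right) + x\right) - x = \left(8 + 2 x\right) - x = 8 + x$)
$u{\left(v \right)} 350 + 0 \cdot 4 = \left(8 - 33\right) 350 + 0 \cdot 4 = \left(-25\right) 350 + 0 = -8750 + 0 = -8750$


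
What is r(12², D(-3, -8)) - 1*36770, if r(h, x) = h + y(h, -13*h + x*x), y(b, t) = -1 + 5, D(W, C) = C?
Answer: -36622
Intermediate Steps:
y(b, t) = 4
r(h, x) = 4 + h (r(h, x) = h + 4 = 4 + h)
r(12², D(-3, -8)) - 1*36770 = (4 + 12²) - 1*36770 = (4 + 144) - 36770 = 148 - 36770 = -36622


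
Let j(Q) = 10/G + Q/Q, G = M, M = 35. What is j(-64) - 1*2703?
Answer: -18912/7 ≈ -2701.7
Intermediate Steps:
G = 35
j(Q) = 9/7 (j(Q) = 10/35 + Q/Q = 10*(1/35) + 1 = 2/7 + 1 = 9/7)
j(-64) - 1*2703 = 9/7 - 1*2703 = 9/7 - 2703 = -18912/7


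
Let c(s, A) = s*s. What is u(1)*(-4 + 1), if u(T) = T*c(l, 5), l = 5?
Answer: -75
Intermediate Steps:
c(s, A) = s²
u(T) = 25*T (u(T) = T*5² = T*25 = 25*T)
u(1)*(-4 + 1) = (25*1)*(-4 + 1) = 25*(-3) = -75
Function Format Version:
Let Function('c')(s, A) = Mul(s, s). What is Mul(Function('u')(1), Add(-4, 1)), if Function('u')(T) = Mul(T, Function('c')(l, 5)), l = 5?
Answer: -75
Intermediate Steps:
Function('c')(s, A) = Pow(s, 2)
Function('u')(T) = Mul(25, T) (Function('u')(T) = Mul(T, Pow(5, 2)) = Mul(T, 25) = Mul(25, T))
Mul(Function('u')(1), Add(-4, 1)) = Mul(Mul(25, 1), Add(-4, 1)) = Mul(25, -3) = -75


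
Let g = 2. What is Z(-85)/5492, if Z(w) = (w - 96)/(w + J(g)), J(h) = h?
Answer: 181/455836 ≈ 0.00039707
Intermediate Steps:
Z(w) = (-96 + w)/(2 + w) (Z(w) = (w - 96)/(w + 2) = (-96 + w)/(2 + w))
Z(-85)/5492 = ((-96 - 85)/(2 - 85))/5492 = (-181/(-83))*(1/5492) = -1/83*(-181)*(1/5492) = (181/83)*(1/5492) = 181/455836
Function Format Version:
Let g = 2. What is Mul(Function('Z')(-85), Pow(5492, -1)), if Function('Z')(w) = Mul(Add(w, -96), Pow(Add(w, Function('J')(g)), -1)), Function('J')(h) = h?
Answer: Rational(181, 455836) ≈ 0.00039707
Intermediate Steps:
Function('Z')(w) = Mul(Pow(Add(2, w), -1), Add(-96, w)) (Function('Z')(w) = Mul(Add(w, -96), Pow(Add(w, 2), -1)) = Mul(Add(-96, w), Pow(Add(2, w), -1)) = Mul(Pow(Add(2, w), -1), Add(-96, w)))
Mul(Function('Z')(-85), Pow(5492, -1)) = Mul(Mul(Pow(Add(2, -85), -1), Add(-96, -85)), Pow(5492, -1)) = Mul(Mul(Pow(-83, -1), -181), Rational(1, 5492)) = Mul(Mul(Rational(-1, 83), -181), Rational(1, 5492)) = Mul(Rational(181, 83), Rational(1, 5492)) = Rational(181, 455836)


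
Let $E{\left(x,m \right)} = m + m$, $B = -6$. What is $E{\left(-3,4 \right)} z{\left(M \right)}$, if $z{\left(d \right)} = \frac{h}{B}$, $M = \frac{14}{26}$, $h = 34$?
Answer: $- \frac{136}{3} \approx -45.333$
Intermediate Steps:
$E{\left(x,m \right)} = 2 m$
$M = \frac{7}{13}$ ($M = 14 \cdot \frac{1}{26} = \frac{7}{13} \approx 0.53846$)
$z{\left(d \right)} = - \frac{17}{3}$ ($z{\left(d \right)} = \frac{34}{-6} = 34 \left(- \frac{1}{6}\right) = - \frac{17}{3}$)
$E{\left(-3,4 \right)} z{\left(M \right)} = 2 \cdot 4 \left(- \frac{17}{3}\right) = 8 \left(- \frac{17}{3}\right) = - \frac{136}{3}$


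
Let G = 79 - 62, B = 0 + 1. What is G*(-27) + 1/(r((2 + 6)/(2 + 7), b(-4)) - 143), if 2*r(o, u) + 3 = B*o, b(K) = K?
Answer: -1190205/2593 ≈ -459.01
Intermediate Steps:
B = 1
r(o, u) = -3/2 + o/2 (r(o, u) = -3/2 + (1*o)/2 = -3/2 + o/2)
G = 17
G*(-27) + 1/(r((2 + 6)/(2 + 7), b(-4)) - 143) = 17*(-27) + 1/((-3/2 + ((2 + 6)/(2 + 7))/2) - 143) = -459 + 1/((-3/2 + (8/9)/2) - 143) = -459 + 1/((-3/2 + (8*(⅑))/2) - 143) = -459 + 1/((-3/2 + (½)*(8/9)) - 143) = -459 + 1/((-3/2 + 4/9) - 143) = -459 + 1/(-19/18 - 143) = -459 + 1/(-2593/18) = -459 - 18/2593 = -1190205/2593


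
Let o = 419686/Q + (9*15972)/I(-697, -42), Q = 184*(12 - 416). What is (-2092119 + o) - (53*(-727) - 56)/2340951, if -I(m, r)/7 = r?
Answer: -8917510709078015237/4263414871632 ≈ -2.0916e+6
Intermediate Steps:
I(m, r) = -7*r
Q = -74336 (Q = 184*(-404) = -74336)
o = 880188637/1821232 (o = 419686/(-74336) + (9*15972)/((-7*(-42))) = 419686*(-1/74336) + 143748/294 = -209843/37168 + 143748*(1/294) = -209843/37168 + 23958/49 = 880188637/1821232 ≈ 483.29)
(-2092119 + o) - (53*(-727) - 56)/2340951 = (-2092119 + 880188637/1821232) - (53*(-727) - 56)/2340951 = -3809353881971/1821232 - (-38531 - 56)/2340951 = -3809353881971/1821232 - (-38587)/2340951 = -3809353881971/1821232 - 1*(-38587/2340951) = -3809353881971/1821232 + 38587/2340951 = -8917510709078015237/4263414871632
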